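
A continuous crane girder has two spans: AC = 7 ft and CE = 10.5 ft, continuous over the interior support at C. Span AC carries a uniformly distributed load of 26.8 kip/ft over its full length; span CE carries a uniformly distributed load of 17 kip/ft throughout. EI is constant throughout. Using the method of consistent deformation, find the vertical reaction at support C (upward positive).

Release continuity at C by inserting a hinge; the redundant is the internal moment M_C. The primary structure is two simply-supported spans AC and CE.
Rotations at C on the released spans (each span's end-slope, ×1/EI):
  span AC: UDL 26.8: wL³/(24EI) = 383/EI
  span CE: UDL 17: wL³/(24EI) = 820/EI
  relative rotation θ_0 = (383 + 820)/EI = 1203/EI
A unit hogging moment at C produces rotation L₁/(3EI) + L₂/(3EI) = 5.833/EI.
Compatibility: M_C·(L₁+L₂)/(3EI) = θ_0, giving M_C = 206.2 kip·ft (hogging).
Span AC, ΣM about A with M_C applied at C: R_C^{AC}·7 = 656.6 + 206.2, so R_C^{AC} = 123.3 kip and R_A = 187.6 − 123.3 = 64.34 kip.
Span CE, ΣM about E: R_C^{CE}·10.5 = 937.1 + 206.2, so R_C^{CE} = 108.9 kip and R_E = 178.5 − 108.9 = 69.61 kip.
R_C = 123.3 + 108.9 = 232.2 kip.

R_C = 232.2 kip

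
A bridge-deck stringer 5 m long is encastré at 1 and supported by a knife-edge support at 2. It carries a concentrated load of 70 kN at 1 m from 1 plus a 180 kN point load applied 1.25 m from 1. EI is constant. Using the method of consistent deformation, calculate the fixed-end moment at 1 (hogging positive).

M_1 = 198.1 kN·m

Release the roller at 2. Primary structure: cantilever fixed at 1.
Downward deflection at the released point 2 due to the loads:
  point load 70 at a = 1: Pa²(3L − a)/(6EI) = 163.3/EI
  point load 180 at a = 1.25: Pa²(3L − a)/(6EI) = 644.5/EI
  δ_0 = 807.9/EI
Flexibility coefficient — unit upward force at 2: δ_{22} = L³/(3EI) = 41.67/EI.
The prop prevents deflection at 2: R_2 = δ_0/δ_{22} = 807.9/41.67 = 19.39 kN.
Moment equilibrium about 1: M_1 = Σ(load moments about 1) − R_2·L = 295 − 19.39×5 = 198.1 kN·m.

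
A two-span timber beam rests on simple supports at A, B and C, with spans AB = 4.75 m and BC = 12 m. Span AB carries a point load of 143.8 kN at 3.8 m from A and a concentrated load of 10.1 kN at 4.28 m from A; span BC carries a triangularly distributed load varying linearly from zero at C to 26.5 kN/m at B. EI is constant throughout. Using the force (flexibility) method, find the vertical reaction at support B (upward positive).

R_B = 292.2 kN

Release continuity at B by inserting a hinge; the redundant is the internal moment M_B. The primary structure is two simply-supported spans AB and BC.
Discontinuity in slope at B on the released structure — sum the simple-span end rotations:
  span AB: point load 143.8 at a = 3.8: Pab(L + a)/(6LEI) = 155.7/EI
  span AB: point load 10.1 at a = 4.28: Pab(L + a)/(6LEI) = 6.437/EI
  span BC: triangular load, peak 26.5: w₀L³/(45EI) = 1018/EI
  relative rotation θ_0 = (162.2 + 1018)/EI = 1180/EI
A unit hogging moment at B produces rotation L₁/(3EI) + L₂/(3EI) = 5.583/EI.
Slope continuity at B: θ_0 = M_B·5.583/EI, so M_B = 1180/5.583 = 211.3 kN·m (hogging).
Span AB, ΣM about A with M_B applied at B: R_B^{AB}·4.75 = 589.7 + 211.3, so R_B^{AB} = 168.6 kN and R_A = 153.9 − 168.6 = -14.73 kN.
Span BC, ΣM about C: R_B^{BC}·12 = 1272 + 211.3, so R_B^{BC} = 123.6 kN and R_C = 159 − 123.6 = 35.39 kN.
R_B = 168.6 + 123.6 = 292.2 kN.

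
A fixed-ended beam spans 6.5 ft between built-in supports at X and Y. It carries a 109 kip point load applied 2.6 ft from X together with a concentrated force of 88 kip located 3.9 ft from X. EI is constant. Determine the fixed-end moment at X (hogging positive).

Take the two fixed-end moments M_X, M_Y as redundants; the released structure is the simple span XY.
On the primary (simply-supported) span, the end slopes from the loading are:
  at X: point load 109 at a = 2.6: Pab(L + b)/(6LEI) = 294.7/EI
  at Y: point load 109 at a = 2.6: Pab(L + a)/(6LEI) = 257.9/EI
  at X: point load 88 at a = 3.9: Pab(L + b)/(6LEI) = 208.2/EI
  at Y: point load 88 at a = 3.9: Pab(L + a)/(6LEI) = 238/EI
  θ_X0 = 502.9/EI,  θ_Y0 = 495.8/EI
Flexibility coefficients: a unit moment at one end gives L/(3EI) there and L/(6EI) at the far end, so f₁₁ = f₂₂ = 2.167/EI and f₁₂ = f₂₁ = 1.083/EI.
Compatibility — zero rotation at each built-in end:
  2.167 M_X + 1.083 M_Y = 502.9
  1.083 M_X + 2.167 M_Y = 495.8
Solving the pair gives M_X = 156.9 kip·ft and M_Y = 150.4 kip·ft (hogging).

M_X = 156.9 kip·ft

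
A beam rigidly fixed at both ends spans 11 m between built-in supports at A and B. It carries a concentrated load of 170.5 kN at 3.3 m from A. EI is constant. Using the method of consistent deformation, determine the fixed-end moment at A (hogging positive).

M_A = 275.7 kN·m

Release both end moments; the primary structure is a simply-supported span AB with redundants M_A and M_B.
On the primary (simply-supported) span, the end slopes from the loading are:
  at A: point load 170.5 at a = 3.3: Pab(L + b)/(6LEI) = 1228/EI
  at B: point load 170.5 at a = 3.3: Pab(L + a)/(6LEI) = 938.7/EI
  θ_A0 = 1228/EI,  θ_B0 = 938.7/EI
Flexibility coefficients: a unit moment at one end gives L/(3EI) there and L/(6EI) at the far end, so f₁₁ = f₂₂ = 3.667/EI and f₁₂ = f₂₁ = 1.833/EI.
Compatibility — zero rotation at each built-in end:
  3.667 M_A + 1.833 M_B = 1228
  1.833 M_A + 3.667 M_B = 938.7
Solving the pair gives M_A = 275.7 kN·m and M_B = 118.2 kN·m (hogging).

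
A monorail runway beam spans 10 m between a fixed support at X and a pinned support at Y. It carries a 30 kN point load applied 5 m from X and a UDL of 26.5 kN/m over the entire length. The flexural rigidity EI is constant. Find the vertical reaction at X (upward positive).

Release the roller at Y. Primary structure: cantilever fixed at X.
Free-end deflection of the primary structure under the applied loading (downward +):
  point load 30 at a = 5: Pa²(3L − a)/(6EI) = 3125/EI
  UDL 26.5: wL⁴/(8EI) = 33125/EI
  δ_0 = 36250/EI
Flexibility coefficient — unit upward force at Y: δ_{YY} = L³/(3EI) = 333.3/EI.
Compatibility at Y: δ_0 − R_Y·δ_{YY} = 0, so R_Y = 36250/333.3 = 108.8 kN.
Vertical equilibrium: R_X = ΣP − R_Y = 295 − 108.8 = 186.2 kN.

R_X = 186.2 kN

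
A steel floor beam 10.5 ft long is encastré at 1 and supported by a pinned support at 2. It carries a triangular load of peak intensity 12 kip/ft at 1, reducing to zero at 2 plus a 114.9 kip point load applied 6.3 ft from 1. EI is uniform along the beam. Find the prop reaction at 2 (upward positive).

Take the reaction at 2 as the redundant and release it; the primary structure is a cantilever fixed at 1.
Free-end deflection of the primary structure under the applied loading (downward +):
  triangular load, peak 12 at the fixed end: w₀L⁴/(30EI) = 4862/EI
  point load 114.9 at a = 6.3: Pa²(3L − a)/(6EI) = 19154/EI
  δ_0 = 24016/EI
Tip deflection under a unit load at 2: L³/(3EI) = 385.9/EI.
Compatibility at 2: δ_0 − R_2·δ_{22} = 0, so R_2 = 24016/385.9 = 62.24 kip.

R_2 = 62.24 kip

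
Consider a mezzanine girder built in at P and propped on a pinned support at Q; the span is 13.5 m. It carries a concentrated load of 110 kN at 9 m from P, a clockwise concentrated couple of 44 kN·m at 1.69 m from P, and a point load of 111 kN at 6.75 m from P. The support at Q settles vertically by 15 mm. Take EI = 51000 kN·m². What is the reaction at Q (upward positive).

R_Q = 91.94 kN

Release the roller at Q. Primary structure: cantilever fixed at P.
Primary-structure tip deflection at Q by superposition:
  point load 110 at a = 9: Pa²(3L − a)/(6EI) = 46778/EI
  clockwise couple 44 at a = 1.69: M₀a(2L − a)/(2EI) = 941/EI
  point load 111 at a = 6.75: Pa²(3L − a)/(6EI) = 28448/EI
  δ_0 = 76167/EI
Flexibility coefficient — unit upward force at Q: δ_{QQ} = L³/(3EI) = 820.1/EI.
With EI = 51000 kN·m²: δ_0 = 1.4935 m and δ_{QQ} = 0.016081 m/kN.
Compatibility — the beam at Q must follow the support down by 0.015 m: δ_0 − R_Q·δ_{QQ} = 0.015, so R_Q = (1.4935 − 0.015)/0.016081 = 91.94 kN.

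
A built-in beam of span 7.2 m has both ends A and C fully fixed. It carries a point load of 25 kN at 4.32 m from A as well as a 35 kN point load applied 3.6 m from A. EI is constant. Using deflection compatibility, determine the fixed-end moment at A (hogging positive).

Release both end moments; the primary structure is a simply-supported span AC with redundants M_A and M_C.
End rotations of the released simple span under the applied load (×1/EI):
  at A: point load 25 at a = 4.32: Pab(L + b)/(6LEI) = 72.58/EI
  at C: point load 25 at a = 4.32: Pab(L + a)/(6LEI) = 82.94/EI
  at A: point load 35 at a = 3.6: Pab(L + b)/(6LEI) = 113.4/EI
  at C: point load 35 at a = 3.6: Pab(L + a)/(6LEI) = 113.4/EI
  θ_A0 = 186/EI,  θ_C0 = 196.3/EI
Flexibility coefficients: a unit moment at one end gives L/(3EI) there and L/(6EI) at the far end, so f₁₁ = f₂₂ = 2.4/EI and f₁₂ = f₂₁ = 1.2/EI.
Compatibility — zero rotation at each built-in end:
  2.4 M_A + 1.2 M_C = 186
  1.2 M_A + 2.4 M_C = 196.3
Solving the pair gives M_A = 48.78 kN·m and M_C = 57.42 kN·m (hogging).

M_A = 48.78 kN·m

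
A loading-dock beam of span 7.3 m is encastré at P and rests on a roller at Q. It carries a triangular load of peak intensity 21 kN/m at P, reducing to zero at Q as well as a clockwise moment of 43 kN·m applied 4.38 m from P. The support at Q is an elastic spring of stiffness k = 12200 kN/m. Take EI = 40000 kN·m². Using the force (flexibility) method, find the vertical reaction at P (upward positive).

R_P = 54.46 kN

Remove the prop at Q; the released (primary) structure is a cantilever built in at P.
Primary-structure tip deflection at Q by superposition:
  triangular load, peak 21 at the fixed end: w₀L⁴/(30EI) = 1988/EI
  clockwise couple 43 at a = 4.38: M₀a(2L − a)/(2EI) = 962.4/EI
  δ_0 = 2950/EI
Tip deflection under a unit load at Q: L³/(3EI) = 129.7/EI.
With EI = 40000 kN·m²: δ_0 = 0.073757 m and δ_{QQ} = 0.003242 m/kN.
Compatibility — the spring shortens by R_Q/k under the reaction it provides: δ_0 − R_Q·δ_{QQ} = R_Q/k. With 1/k = 0.000082 m/kN, R_Q = δ_0 / (δ_{QQ} + 1/k) = 0.073757 / (0.003242 + 0.000082) = 22.19 kN.
Vertical equilibrium: R_P = ΣP − R_Q = 76.65 − 22.19 = 54.46 kN.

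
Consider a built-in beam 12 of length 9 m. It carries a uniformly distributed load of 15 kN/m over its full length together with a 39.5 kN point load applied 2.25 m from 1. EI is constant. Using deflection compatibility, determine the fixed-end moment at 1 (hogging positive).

Take the two fixed-end moments M_1, M_2 as redundants; the released structure is the simple span 12.
Simple-span end rotations at 1 and 2 under the given loads:
  at 1: UDL 15: wL³/(24EI) = 455.6/EI
  at 2: UDL 15: wL³/(24EI) = 455.6/EI
  at 1: point load 39.5 at a = 2.25: Pab(L + b)/(6LEI) = 175/EI
  at 2: point load 39.5 at a = 2.25: Pab(L + a)/(6LEI) = 125/EI
  θ_10 = 630.6/EI,  θ_20 = 580.6/EI
Flexibility coefficients: a unit moment at one end gives L/(3EI) there and L/(6EI) at the far end, so f₁₁ = f₂₂ = 3/EI and f₁₂ = f₂₁ = 1.5/EI.
Compatibility — zero rotation at each built-in end:
  3 M_1 + 1.5 M_2 = 630.6
  1.5 M_1 + 3 M_2 = 580.6
Solving the pair gives M_1 = 151.2 kN·m and M_2 = 117.9 kN·m (hogging).

M_1 = 151.2 kN·m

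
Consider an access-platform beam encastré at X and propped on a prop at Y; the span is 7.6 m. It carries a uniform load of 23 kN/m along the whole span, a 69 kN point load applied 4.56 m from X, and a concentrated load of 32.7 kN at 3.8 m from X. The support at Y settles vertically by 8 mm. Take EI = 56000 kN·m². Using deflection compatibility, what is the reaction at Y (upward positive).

Choose R_Y as the redundant. The primary structure is the cantilever fixed at X.
Downward deflection at the released point Y due to the loads:
  UDL 23: wL⁴/(8EI) = 9592/EI
  point load 69 at a = 4.56: Pa²(3L − a)/(6EI) = 4362/EI
  point load 32.7 at a = 3.8: Pa²(3L − a)/(6EI) = 1495/EI
  δ_0 = 15449/EI
Flexibility coefficient — unit upward force at Y: δ_{YY} = L³/(3EI) = 146.3/EI.
With EI = 56000 kN·m²: δ_0 = 0.27587 m and δ_{YY} = 0.002613 m/kN.
Compatibility — the beam at Y must follow the support down by 0.008 m: δ_0 − R_Y·δ_{YY} = 0.008, so R_Y = (0.27587 − 0.008)/0.002613 = 102.5 kN.

R_Y = 102.5 kN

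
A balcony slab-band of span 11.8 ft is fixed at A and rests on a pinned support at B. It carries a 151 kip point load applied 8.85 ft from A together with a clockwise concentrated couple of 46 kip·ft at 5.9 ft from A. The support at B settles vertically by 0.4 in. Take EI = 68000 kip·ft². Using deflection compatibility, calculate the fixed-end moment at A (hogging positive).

M_A = 251.9 kip·ft

Remove the prop at B; the released (primary) structure is a cantilever built in at A.
Free-end deflection of the primary structure under the applied loading (downward +):
  point load 151 at a = 8.85: Pa²(3L − a)/(6EI) = 52333/EI
  clockwise couple 46 at a = 5.9: M₀a(2L − a)/(2EI) = 2402/EI
  δ_0 = 54735/EI
Flexibility coefficient — unit upward force at B: δ_{BB} = L³/(3EI) = 547.7/EI.
With EI = 68000 kip·ft²: δ_0 = 0.80493 ft and δ_{BB} = 0.008054 ft/kip.
Compatibility — the beam at B must follow the support down by 0.03333 ft: δ_0 − R_B·δ_{BB} = 0.03333, so R_B = (0.80493 − 0.03333)/0.008054 = 95.8 kip.
Moment equilibrium about A: M_A = Σ(load moments about A) − R_B·L = 1382 − 95.8×11.8 = 251.9 kip·ft.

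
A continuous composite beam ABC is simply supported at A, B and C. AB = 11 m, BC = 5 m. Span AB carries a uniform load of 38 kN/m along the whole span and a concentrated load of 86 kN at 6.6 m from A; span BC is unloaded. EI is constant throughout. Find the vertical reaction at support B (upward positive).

R_B = 411.9 kN

Take M_B as the redundant. Released structure: two simple spans AB and BC with a hinge at B.
Discontinuity in slope at B on the released structure — sum the simple-span end rotations:
  span AB: UDL 38: wL³/(24EI) = 2107/EI
  span AB: point load 86 at a = 6.6: Pab(L + a)/(6LEI) = 666/EI
  relative rotation θ_0 = (2773 + 0)/EI = 2773/EI
A unit hogging moment at B produces rotation L₁/(3EI) + L₂/(3EI) = 5.333/EI.
Compatibility: M_B·(L₁+L₂)/(3EI) = θ_0, giving M_B = 520 kN·m (hogging).
Span AB, ΣM about A with M_B applied at B: R_B^{AB}·11 = 2867 + 520, so R_B^{AB} = 307.9 kN and R_A = 504 − 307.9 = 196.1 kN.
Span BC, ΣM about C: R_B^{BC}·5 = 0 + 520, so R_B^{BC} = 104 kN and R_C = 0 − 104 = -104 kN.
R_B = 307.9 + 104 = 411.9 kN.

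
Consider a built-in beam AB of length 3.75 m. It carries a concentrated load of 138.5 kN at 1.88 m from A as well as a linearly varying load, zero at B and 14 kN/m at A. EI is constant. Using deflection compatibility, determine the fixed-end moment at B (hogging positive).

M_B = 71.66 kN·m

Release both end moments; the primary structure is a simply-supported span AB with redundants M_A and M_B.
End rotations of the released simple span under the applied load (×1/EI):
  at A: point load 138.5 at a = 1.88: Pab(L + b)/(6LEI) = 121.6/EI
  at B: point load 138.5 at a = 1.88: Pab(L + a)/(6LEI) = 121.8/EI
  at A: triangular load, peak 14: w₀L³/(45EI) = 16.41/EI
  at B: triangular load, peak 14: 7w₀L³/(360EI) = 14.36/EI
  θ_A0 = 138/EI,  θ_B0 = 136.2/EI
Flexibility coefficients: a unit moment at one end gives L/(3EI) there and L/(6EI) at the far end, so f₁₁ = f₂₂ = 1.25/EI and f₁₂ = f₂₁ = 0.625/EI.
Compatibility — zero rotation at each built-in end:
  1.25 M_A + 0.625 M_B = 138
  0.625 M_A + 1.25 M_B = 136.2
Solving the pair gives M_A = 74.59 kN·m and M_B = 71.66 kN·m (hogging).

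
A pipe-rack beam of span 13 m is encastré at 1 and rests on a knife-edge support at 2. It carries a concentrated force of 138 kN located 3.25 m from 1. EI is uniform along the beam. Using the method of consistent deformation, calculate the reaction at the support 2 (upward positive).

R_2 = 11.86 kN

Choose R_2 as the redundant. The primary structure is the cantilever fixed at 1.
Downward deflection at the released point 2 due to the loads:
  point load 138 at a = 3.25: Pa²(3L − a)/(6EI) = 8685/EI
Flexibility coefficient — unit upward force at 2: δ_{22} = L³/(3EI) = 732.3/EI.
The prop prevents deflection at 2: R_2 = δ_0/δ_{22} = 8685/732.3 = 11.86 kN.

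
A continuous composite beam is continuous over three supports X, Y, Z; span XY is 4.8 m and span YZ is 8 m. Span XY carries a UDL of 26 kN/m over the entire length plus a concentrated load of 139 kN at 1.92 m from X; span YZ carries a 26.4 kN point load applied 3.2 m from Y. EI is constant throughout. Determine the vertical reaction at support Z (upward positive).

Insert a hinge at Y; M_Y is the redundant, and each span becomes simply supported.
Rotations at Y on the released spans (each span's end-slope, ×1/EI):
  span XY: UDL 26: wL³/(24EI) = 119.8/EI
  span XY: point load 139 at a = 1.92: Pab(L + a)/(6LEI) = 179.3/EI
  span YZ: point load 26.4 at a = 3.2: Pab(L + b)/(6LEI) = 108.1/EI
  relative rotation θ_0 = (299.2 + 108.1)/EI = 407.3/EI
A unit hogging moment at Y produces rotation L₁/(3EI) + L₂/(3EI) = 4.267/EI.
Slope continuity at Y: θ_0 = M_Y·4.267/EI, so M_Y = 407.3/4.267 = 95.46 kN·m (hogging).
Span YZ, ΣM about Z: R_Y^{YZ}·8 = 126.7 + 95.46, so R_Y^{YZ} = 27.77 kN and R_Z = 26.4 − 27.77 = -1.372 kN.

R_Z = -1.372 kN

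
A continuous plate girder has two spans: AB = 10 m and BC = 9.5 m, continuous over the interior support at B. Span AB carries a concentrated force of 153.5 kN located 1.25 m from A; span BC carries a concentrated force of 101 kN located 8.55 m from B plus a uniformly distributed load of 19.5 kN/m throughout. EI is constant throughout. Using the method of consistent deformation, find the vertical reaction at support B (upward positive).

Take M_B as the redundant. Released structure: two simple spans AB and BC with a hinge at B.
End slopes at the hinge B, treating each span as simply supported:
  span AB: point load 153.5 at a = 1.25: Pab(L + a)/(6LEI) = 314.8/EI
  span BC: point load 101 at a = 8.55: Pab(L + b)/(6LEI) = 150.4/EI
  span BC: UDL 19.5: wL³/(24EI) = 696.6/EI
  relative rotation θ_0 = (314.8 + 847)/EI = 1162/EI
A unit hogging moment at B produces rotation L₁/(3EI) + L₂/(3EI) = 6.5/EI.
Compatibility: M_B·(L₁+L₂)/(3EI) = θ_0, giving M_B = 178.7 kN·m (hogging).
Span AB, ΣM about A with M_B applied at B: R_B^{AB}·10 = 191.9 + 178.7, so R_B^{AB} = 37.06 kN and R_A = 153.5 − 37.06 = 116.4 kN.
Span BC, ΣM about C: R_B^{BC}·9.5 = 975.9 + 178.7, so R_B^{BC} = 121.5 kN and R_C = 286.2 − 121.5 = 164.7 kN.
R_B = 37.06 + 121.5 = 158.6 kN.

R_B = 158.6 kN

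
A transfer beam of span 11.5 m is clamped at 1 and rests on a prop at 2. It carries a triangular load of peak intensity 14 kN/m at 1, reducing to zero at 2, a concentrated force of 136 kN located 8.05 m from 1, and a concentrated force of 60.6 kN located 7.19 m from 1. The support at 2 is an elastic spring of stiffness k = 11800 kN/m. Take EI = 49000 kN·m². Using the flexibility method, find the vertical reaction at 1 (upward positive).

R_1 = 157.2 kN

Choose R_2 as the redundant. The primary structure is the cantilever fixed at 1.
Downward deflection at the released point 2 due to the loads:
  triangular load, peak 14 at the fixed end: w₀L⁴/(30EI) = 8162/EI
  point load 136 at a = 8.05: Pa²(3L − a)/(6EI) = 38851/EI
  point load 60.6 at a = 7.19: Pa²(3L − a)/(6EI) = 14259/EI
  δ_0 = 61273/EI
Flexibility coefficient — unit upward force at 2: δ_{22} = L³/(3EI) = 507/EI.
With EI = 49000 kN·m²: δ_0 = 1.2505 m and δ_{22} = 0.010346 m/kN.
Compatibility — the spring shortens by R_2/k under the reaction it provides: δ_0 − R_2·δ_{22} = R_2/k. With 1/k = 0.000085 m/kN, R_2 = δ_0 / (δ_{22} + 1/k) = 1.2505 / (0.010346 + 0.000085) = 119.9 kN.
Vertical equilibrium: R_1 = ΣP − R_2 = 277.1 − 119.9 = 157.2 kN.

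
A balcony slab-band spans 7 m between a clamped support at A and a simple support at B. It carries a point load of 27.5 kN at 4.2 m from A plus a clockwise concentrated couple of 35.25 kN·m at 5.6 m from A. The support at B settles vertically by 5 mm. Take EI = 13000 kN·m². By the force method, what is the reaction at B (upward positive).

Choose R_B as the redundant. The primary structure is the cantilever fixed at A.
Free-end deflection of the primary structure under the applied loading (downward +):
  point load 27.5 at a = 4.2: Pa²(3L − a)/(6EI) = 1358/EI
  clockwise couple 35.25 at a = 5.6: M₀a(2L − a)/(2EI) = 829.1/EI
  δ_0 = 2187/EI
Flexibility coefficient — unit upward force at B: δ_{BB} = L³/(3EI) = 114.3/EI.
With EI = 13000 kN·m²: δ_0 = 0.16826 m and δ_{BB} = 0.008795 m/kN.
Compatibility — the beam at B must follow the support down by 0.005 m: δ_0 − R_B·δ_{BB} = 0.005, so R_B = (0.16826 − 0.005)/0.008795 = 18.56 kN.

R_B = 18.56 kN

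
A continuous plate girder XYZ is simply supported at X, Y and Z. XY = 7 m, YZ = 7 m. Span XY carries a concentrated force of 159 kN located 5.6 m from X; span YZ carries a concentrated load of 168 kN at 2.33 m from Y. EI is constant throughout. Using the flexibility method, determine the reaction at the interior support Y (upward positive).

R_Y = 293.3 kN

Insert a hinge at Y; M_Y is the redundant, and each span becomes simply supported.
Rotations at Y on the released spans (each span's end-slope, ×1/EI):
  span XY: point load 159 at a = 5.6: Pab(L + a)/(6LEI) = 374/EI
  span YZ: point load 168 at a = 2.33: Pab(L + b)/(6LEI) = 507.9/EI
  relative rotation θ_0 = (374 + 507.9)/EI = 881.9/EI
A unit hogging moment at Y produces rotation L₁/(3EI) + L₂/(3EI) = 4.667/EI.
Compatibility: M_Y·(L₁+L₂)/(3EI) = θ_0, giving M_Y = 189 kN·m (hogging).
Span XY, ΣM about X with M_Y applied at Y: R_Y^{XY}·7 = 890.4 + 189, so R_Y^{XY} = 154.2 kN and R_X = 159 − 154.2 = 4.803 kN.
Span YZ, ΣM about Z: R_Y^{YZ}·7 = 784.6 + 189, so R_Y^{YZ} = 139.1 kN and R_Z = 168 − 139.1 = 28.92 kN.
R_Y = 154.2 + 139.1 = 293.3 kN.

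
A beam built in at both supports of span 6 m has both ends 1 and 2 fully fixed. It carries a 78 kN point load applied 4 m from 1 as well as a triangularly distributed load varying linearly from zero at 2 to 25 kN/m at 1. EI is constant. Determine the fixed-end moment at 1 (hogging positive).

M_1 = 79.67 kN·m

Release both end moments; the primary structure is a simply-supported span 12 with redundants M_1 and M_2.
On the primary (simply-supported) span, the end slopes from the loading are:
  at 1: point load 78 at a = 4: Pab(L + b)/(6LEI) = 138.7/EI
  at 2: point load 78 at a = 4: Pab(L + a)/(6LEI) = 173.3/EI
  at 1: triangular load, peak 25: w₀L³/(45EI) = 120/EI
  at 2: triangular load, peak 25: 7w₀L³/(360EI) = 105/EI
  θ_10 = 258.7/EI,  θ_20 = 278.3/EI
Flexibility coefficients: a unit moment at one end gives L/(3EI) there and L/(6EI) at the far end, so f₁₁ = f₂₂ = 2/EI and f₁₂ = f₂₁ = 1/EI.
Compatibility — zero rotation at each built-in end:
  2 M_1 + 1 M_2 = 258.7
  1 M_1 + 2 M_2 = 278.3
Solving the pair gives M_1 = 79.67 kN·m and M_2 = 99.33 kN·m (hogging).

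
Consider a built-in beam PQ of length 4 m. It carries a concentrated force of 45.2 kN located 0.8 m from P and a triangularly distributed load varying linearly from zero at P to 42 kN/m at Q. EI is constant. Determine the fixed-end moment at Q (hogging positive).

Release both end moments; the primary structure is a simply-supported span PQ with redundants M_P and M_Q.
Simple-span end rotations at P and Q under the given loads:
  at P: point load 45.2 at a = 0.8: Pab(L + b)/(6LEI) = 34.71/EI
  at Q: point load 45.2 at a = 0.8: Pab(L + a)/(6LEI) = 23.14/EI
  at P: triangular load, peak 42: 7w₀L³/(360EI) = 52.27/EI
  at Q: triangular load, peak 42: w₀L³/(45EI) = 59.73/EI
  θ_P0 = 86.98/EI,  θ_Q0 = 82.88/EI
Flexibility coefficients: a unit moment at one end gives L/(3EI) there and L/(6EI) at the far end, so f₁₁ = f₂₂ = 1.333/EI and f₁₂ = f₂₁ = 0.6667/EI.
Compatibility — zero rotation at each built-in end:
  1.333 M_P + 0.6667 M_Q = 86.98
  0.6667 M_P + 1.333 M_Q = 82.88
Solving the pair gives M_P = 45.54 kN·m and M_Q = 39.39 kN·m (hogging).

M_Q = 39.39 kN·m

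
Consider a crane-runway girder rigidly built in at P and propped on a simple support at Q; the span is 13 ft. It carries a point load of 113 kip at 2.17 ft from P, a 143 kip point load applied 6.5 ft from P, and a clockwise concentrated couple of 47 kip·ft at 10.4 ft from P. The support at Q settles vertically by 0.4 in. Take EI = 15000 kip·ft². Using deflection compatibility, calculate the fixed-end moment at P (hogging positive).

M_P = 524 kip·ft

Remove the prop at Q; the released (primary) structure is a cantilever built in at P.
Deflection at Q on the released cantilever, summing each load's contribution:
  point load 113 at a = 2.17: Pa²(3L − a)/(6EI) = 3266/EI
  point load 143 at a = 6.5: Pa²(3L − a)/(6EI) = 32726/EI
  clockwise couple 47 at a = 10.4: M₀a(2L − a)/(2EI) = 3813/EI
  δ_0 = 39805/EI
Flexibility coefficient — unit upward force at Q: δ_{QQ} = L³/(3EI) = 732.3/EI.
With EI = 15000 kip·ft²: δ_0 = 2.6537 ft and δ_{QQ} = 0.048822 ft/kip.
Compatibility — the beam at Q must follow the support down by 0.03333 ft: δ_0 − R_Q·δ_{QQ} = 0.03333, so R_Q = (2.6537 − 0.03333)/0.048822 = 53.67 kip.
Moment equilibrium about P: M_P = Σ(load moments about P) − R_Q·L = 1222 − 53.67×13 = 524 kip·ft.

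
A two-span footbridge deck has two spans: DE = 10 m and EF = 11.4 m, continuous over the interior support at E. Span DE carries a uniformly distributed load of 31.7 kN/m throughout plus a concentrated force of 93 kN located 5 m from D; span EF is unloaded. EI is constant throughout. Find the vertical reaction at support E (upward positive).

Insert a hinge at E; M_E is the redundant, and each span becomes simply supported.
End slopes at the hinge E, treating each span as simply supported:
  span DE: UDL 31.7: wL³/(24EI) = 1321/EI
  span DE: point load 93 at a = 5: Pab(L + a)/(6LEI) = 581.2/EI
  relative rotation θ_0 = (1902 + 0)/EI = 1902/EI
A unit hogging moment at E produces rotation L₁/(3EI) + L₂/(3EI) = 7.133/EI.
Slope continuity at E: θ_0 = M_E·7.133/EI, so M_E = 1902/7.133 = 266.6 kN·m (hogging).
Span DE, ΣM about D with M_E applied at E: R_E^{DE}·10 = 2050 + 266.6, so R_E^{DE} = 231.7 kN and R_D = 410 − 231.7 = 178.3 kN.
Span EF, ΣM about F: R_E^{EF}·11.4 = 0 + 266.6, so R_E^{EF} = 23.39 kN and R_F = 0 − 23.39 = -23.39 kN.
R_E = 231.7 + 23.39 = 255.1 kN.

R_E = 255.1 kN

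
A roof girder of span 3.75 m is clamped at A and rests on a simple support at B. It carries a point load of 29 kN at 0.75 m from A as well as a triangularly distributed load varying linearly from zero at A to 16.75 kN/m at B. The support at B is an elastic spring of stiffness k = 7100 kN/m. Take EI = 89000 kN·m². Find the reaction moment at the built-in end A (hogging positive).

Take the reaction at B as the redundant and release it; the primary structure is a cantilever fixed at A.
Deflection at B on the released cantilever, summing each load's contribution:
  point load 29 at a = 0.75: Pa²(3L − a)/(6EI) = 28.55/EI
  triangular load, peak 16.75 at the free end: 11w₀L⁴/(120EI) = 303.6/EI
  δ_0 = 332.2/EI
Flexibility coefficient — unit upward force at B: δ_{BB} = L³/(3EI) = 17.58/EI.
With EI = 89000 kN·m²: δ_0 = 0.003732 m and δ_{BB} = 0.000198 m/kN.
Compatibility — the spring shortens by R_B/k under the reaction it provides: δ_0 − R_B·δ_{BB} = R_B/k. With 1/k = 0.000141 m/kN, R_B = δ_0 / (δ_{BB} + 1/k) = 0.003732 / (0.000198 + 0.000141) = 11.03 kN.
Moment equilibrium about A: M_A = Σ(load moments about A) − R_B·L = 100.3 − 11.03×3.75 = 58.9 kN·m.

M_A = 58.9 kN·m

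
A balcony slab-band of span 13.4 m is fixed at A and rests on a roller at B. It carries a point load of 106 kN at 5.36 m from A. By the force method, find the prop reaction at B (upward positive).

Choose R_B as the redundant. The primary structure is the cantilever fixed at A.
Downward deflection at the released point B due to the loads:
  point load 106 at a = 5.36: Pa²(3L − a)/(6EI) = 17683/EI
Tip deflection under a unit load at B: L³/(3EI) = 802/EI.
The prop prevents deflection at B: R_B = δ_0/δ_{BB} = 17683/802 = 22.05 kN.

R_B = 22.05 kN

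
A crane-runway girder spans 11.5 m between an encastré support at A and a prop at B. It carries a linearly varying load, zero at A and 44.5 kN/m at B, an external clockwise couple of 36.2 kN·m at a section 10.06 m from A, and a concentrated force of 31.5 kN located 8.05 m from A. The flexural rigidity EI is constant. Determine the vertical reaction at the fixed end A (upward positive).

R_A = 124.2 kN

Take the reaction at B as the redundant and release it; the primary structure is a cantilever fixed at A.
Downward deflection at the released point B due to the loads:
  triangular load, peak 44.5 at the free end: 11w₀L⁴/(120EI) = 71345/EI
  clockwise couple 36.2 at a = 10.06: M₀a(2L − a)/(2EI) = 2356/EI
  point load 31.5 at a = 8.05: Pa²(3L − a)/(6EI) = 8999/EI
  δ_0 = 82700/EI
Flexibility coefficient — unit upward force at B: δ_{BB} = L³/(3EI) = 507/EI.
Compatibility at B: δ_0 − R_B·δ_{BB} = 0, so R_B = 82700/507 = 163.1 kN.
Vertical equilibrium: R_A = ΣP − R_B = 287.4 − 163.1 = 124.2 kN.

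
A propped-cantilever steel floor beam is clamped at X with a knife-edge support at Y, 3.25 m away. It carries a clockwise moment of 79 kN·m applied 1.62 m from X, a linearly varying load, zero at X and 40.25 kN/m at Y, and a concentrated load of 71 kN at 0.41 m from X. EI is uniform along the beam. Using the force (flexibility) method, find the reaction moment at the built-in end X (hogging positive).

Take the reaction at Y as the redundant and release it; the primary structure is a cantilever fixed at X.
Primary-structure tip deflection at Y by superposition:
  clockwise couple 79 at a = 1.62: M₀a(2L − a)/(2EI) = 312.3/EI
  triangular load, peak 40.25 at the free end: 11w₀L⁴/(120EI) = 411.6/EI
  point load 71 at a = 0.41: Pa²(3L − a)/(6EI) = 18.58/EI
  δ_0 = 742.5/EI
Flexibility coefficient — unit upward force at Y: δ_{YY} = L³/(3EI) = 11.44/EI.
The prop prevents deflection at Y: R_Y = δ_0/δ_{YY} = 742.5/11.44 = 64.89 kN.
Moment equilibrium about X: M_X = Σ(load moments about X) − R_Y·L = 249.8 − 64.89×3.25 = 38.94 kN·m.

M_X = 38.94 kN·m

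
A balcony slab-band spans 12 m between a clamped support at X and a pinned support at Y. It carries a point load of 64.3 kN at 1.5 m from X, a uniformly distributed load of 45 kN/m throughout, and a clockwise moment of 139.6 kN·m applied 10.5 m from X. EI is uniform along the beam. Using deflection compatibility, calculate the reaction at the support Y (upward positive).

Remove the prop at Y; the released (primary) structure is a cantilever built in at X.
Primary-structure tip deflection at Y by superposition:
  point load 64.3 at a = 1.5: Pa²(3L − a)/(6EI) = 831.9/EI
  UDL 45: wL⁴/(8EI) = 116640/EI
  clockwise couple 139.6 at a = 10.5: M₀a(2L − a)/(2EI) = 9894/EI
  δ_0 = 127366/EI
Tip deflection under a unit load at Y: L³/(3EI) = 576/EI.
The prop prevents deflection at Y: R_Y = δ_0/δ_{YY} = 127366/576 = 221.1 kN.

R_Y = 221.1 kN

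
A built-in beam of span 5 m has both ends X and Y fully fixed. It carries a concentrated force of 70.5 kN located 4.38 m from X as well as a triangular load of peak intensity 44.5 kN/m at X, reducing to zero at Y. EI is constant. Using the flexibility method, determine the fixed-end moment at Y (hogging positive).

M_Y = 70.63 kN·m

Release both end moments; the primary structure is a simply-supported span XY with redundants M_X and M_Y.
On the primary (simply-supported) span, the end slopes from the loading are:
  at X: point load 70.5 at a = 4.38: Pab(L + b)/(6LEI) = 35.86/EI
  at Y: point load 70.5 at a = 4.38: Pab(L + a)/(6LEI) = 59.86/EI
  at X: triangular load, peak 44.5: w₀L³/(45EI) = 123.6/EI
  at Y: triangular load, peak 44.5: 7w₀L³/(360EI) = 108.2/EI
  θ_X0 = 159.5/EI,  θ_Y0 = 168/EI
Flexibility coefficients: a unit moment at one end gives L/(3EI) there and L/(6EI) at the far end, so f₁₁ = f₂₂ = 1.667/EI and f₁₂ = f₂₁ = 0.8333/EI.
Compatibility — zero rotation at each built-in end:
  1.667 M_X + 0.8333 M_Y = 159.5
  0.8333 M_X + 1.667 M_Y = 168
Solving the pair gives M_X = 60.37 kN·m and M_Y = 70.63 kN·m (hogging).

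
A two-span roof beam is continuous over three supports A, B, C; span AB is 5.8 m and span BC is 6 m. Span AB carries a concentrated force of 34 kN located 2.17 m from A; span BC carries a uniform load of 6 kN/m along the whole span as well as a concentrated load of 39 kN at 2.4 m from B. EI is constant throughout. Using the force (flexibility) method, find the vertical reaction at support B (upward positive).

Take M_B as the redundant. Released structure: two simple spans AB and BC with a hinge at B.
Rotations at B on the released spans (each span's end-slope, ×1/EI):
  span AB: point load 34 at a = 2.17: Pab(L + a)/(6LEI) = 61.34/EI
  span BC: UDL 6: wL³/(24EI) = 54/EI
  span BC: point load 39 at a = 2.4: Pab(L + b)/(6LEI) = 89.86/EI
  relative rotation θ_0 = (61.34 + 143.9)/EI = 205.2/EI
A unit hogging moment at B produces rotation L₁/(3EI) + L₂/(3EI) = 3.933/EI.
Slope continuity at B: θ_0 = M_B·3.933/EI, so M_B = 205.2/3.933 = 52.17 kN·m (hogging).
Span AB, ΣM about A with M_B applied at B: R_B^{AB}·5.8 = 73.78 + 52.17, so R_B^{AB} = 21.72 kN and R_A = 34 − 21.72 = 12.28 kN.
Span BC, ΣM about C: R_B^{BC}·6 = 248.4 + 52.17, so R_B^{BC} = 50.09 kN and R_C = 75 − 50.09 = 24.91 kN.
R_B = 21.72 + 50.09 = 71.81 kN.

R_B = 71.81 kN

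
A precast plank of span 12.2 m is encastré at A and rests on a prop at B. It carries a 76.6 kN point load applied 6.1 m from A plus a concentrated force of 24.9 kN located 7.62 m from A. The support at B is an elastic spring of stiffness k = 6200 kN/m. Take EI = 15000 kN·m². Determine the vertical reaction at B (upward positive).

R_B = 35.33 kN

Choose R_B as the redundant. The primary structure is the cantilever fixed at A.
Deflection at B on the released cantilever, summing each load's contribution:
  point load 76.6 at a = 6.1: Pa²(3L − a)/(6EI) = 14489/EI
  point load 24.9 at a = 7.62: Pa²(3L − a)/(6EI) = 6983/EI
  δ_0 = 21472/EI
Tip deflection under a unit load at B: L³/(3EI) = 605.3/EI.
With EI = 15000 kN·m²: δ_0 = 1.4315 m and δ_{BB} = 0.040352 m/kN.
Compatibility — the spring shortens by R_B/k under the reaction it provides: δ_0 − R_B·δ_{BB} = R_B/k. With 1/k = 0.000161 m/kN, R_B = δ_0 / (δ_{BB} + 1/k) = 1.4315 / (0.040352 + 0.000161) = 35.33 kN.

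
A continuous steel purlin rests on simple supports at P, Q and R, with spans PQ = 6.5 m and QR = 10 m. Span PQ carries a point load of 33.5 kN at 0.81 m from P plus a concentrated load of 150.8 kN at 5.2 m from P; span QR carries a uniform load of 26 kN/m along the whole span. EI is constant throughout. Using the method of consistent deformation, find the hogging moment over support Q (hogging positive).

Insert a hinge at Q; M_Q is the redundant, and each span becomes simply supported.
Discontinuity in slope at Q on the released structure — sum the simple-span end rotations:
  span PQ: point load 33.5 at a = 0.81: Pab(L + a)/(6LEI) = 28.94/EI
  span PQ: point load 150.8 at a = 5.2: Pab(L + a)/(6LEI) = 305.8/EI
  span QR: UDL 26: wL³/(24EI) = 1083/EI
  relative rotation θ_0 = (334.8 + 1083)/EI = 1418/EI
A unit hogging moment at Q produces rotation L₁/(3EI) + L₂/(3EI) = 5.5/EI.
Compatibility: M_Q·(L₁+L₂)/(3EI) = θ_0, giving M_Q = 257.8 kN·m (hogging).

M_Q = 257.8 kN·m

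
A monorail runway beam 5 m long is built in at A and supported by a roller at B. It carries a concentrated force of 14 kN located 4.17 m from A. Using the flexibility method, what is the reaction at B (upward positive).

Take the reaction at B as the redundant and release it; the primary structure is a cantilever fixed at A.
Free-end deflection of the primary structure under the applied loading (downward +):
  point load 14 at a = 4.17: Pa²(3L − a)/(6EI) = 439.4/EI
Flexibility coefficient — unit upward force at B: δ_{BB} = L³/(3EI) = 41.67/EI.
The prop prevents deflection at B: R_B = δ_0/δ_{BB} = 439.4/41.67 = 10.55 kN.

R_B = 10.55 kN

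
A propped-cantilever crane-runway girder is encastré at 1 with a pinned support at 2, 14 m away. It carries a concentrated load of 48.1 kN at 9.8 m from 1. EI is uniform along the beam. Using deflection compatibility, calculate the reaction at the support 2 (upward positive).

Release the roller at 2. Primary structure: cantilever fixed at 1.
Free-end deflection of the primary structure under the applied loading (downward +):
  point load 48.1 at a = 9.8: Pa²(3L − a)/(6EI) = 24791/EI
Flexibility coefficient — unit upward force at 2: δ_{22} = L³/(3EI) = 914.7/EI.
Compatibility at 2: δ_0 − R_2·δ_{22} = 0, so R_2 = 24791/914.7 = 27.1 kN.

R_2 = 27.1 kN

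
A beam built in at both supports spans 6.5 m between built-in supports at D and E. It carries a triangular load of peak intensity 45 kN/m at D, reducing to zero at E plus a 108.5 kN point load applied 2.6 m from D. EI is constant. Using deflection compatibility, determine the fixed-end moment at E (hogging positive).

Take the two fixed-end moments M_D, M_E as redundants; the released structure is the simple span DE.
On the primary (simply-supported) span, the end slopes from the loading are:
  at D: triangular load, peak 45: w₀L³/(45EI) = 274.6/EI
  at E: triangular load, peak 45: 7w₀L³/(360EI) = 240.3/EI
  at D: point load 108.5 at a = 2.6: Pab(L + b)/(6LEI) = 293.4/EI
  at E: point load 108.5 at a = 2.6: Pab(L + a)/(6LEI) = 256.7/EI
  θ_D0 = 568/EI,  θ_E0 = 497/EI
Flexibility coefficients: a unit moment at one end gives L/(3EI) there and L/(6EI) at the far end, so f₁₁ = f₂₂ = 2.167/EI and f₁₂ = f₂₁ = 1.083/EI.
Compatibility — zero rotation at each built-in end:
  2.167 M_D + 1.083 M_E = 568
  1.083 M_D + 2.167 M_E = 497
Solving the pair gives M_D = 196.6 kN·m and M_E = 131.1 kN·m (hogging).

M_E = 131.1 kN·m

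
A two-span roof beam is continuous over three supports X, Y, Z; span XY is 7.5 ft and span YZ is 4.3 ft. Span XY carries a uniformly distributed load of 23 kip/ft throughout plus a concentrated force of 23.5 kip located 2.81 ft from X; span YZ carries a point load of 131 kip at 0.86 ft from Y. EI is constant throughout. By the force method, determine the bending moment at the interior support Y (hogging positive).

Insert a hinge at Y; M_Y is the redundant, and each span becomes simply supported.
Discontinuity in slope at Y on the released structure — sum the simple-span end rotations:
  span XY: UDL 23: wL³/(24EI) = 404.3/EI
  span XY: point load 23.5 at a = 2.81: Pab(L + a)/(6LEI) = 70.96/EI
  span YZ: point load 131 at a = 0.86: Pab(L + b)/(6LEI) = 116.3/EI
  relative rotation θ_0 = (475.3 + 116.3)/EI = 591.5/EI
A unit hogging moment at Y produces rotation L₁/(3EI) + L₂/(3EI) = 3.933/EI.
Compatibility: M_Y·(L₁+L₂)/(3EI) = θ_0, giving M_Y = 150.4 kip·ft (hogging).

M_Y = 150.4 kip·ft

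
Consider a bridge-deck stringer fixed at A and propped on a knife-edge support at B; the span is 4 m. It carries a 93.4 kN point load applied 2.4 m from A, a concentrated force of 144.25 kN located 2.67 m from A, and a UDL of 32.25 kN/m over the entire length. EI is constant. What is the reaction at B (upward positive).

R_B = 163.7 kN

Release the roller at B. Primary structure: cantilever fixed at A.
Downward deflection at the released point B due to the loads:
  point load 93.4 at a = 2.4: Pa²(3L − a)/(6EI) = 860.8/EI
  point load 144.25 at a = 2.67: Pa²(3L − a)/(6EI) = 1599/EI
  UDL 32.25: wL⁴/(8EI) = 1032/EI
  δ_0 = 3492/EI
Flexibility coefficient — unit upward force at B: δ_{BB} = L³/(3EI) = 21.33/EI.
Compatibility at B: δ_0 − R_B·δ_{BB} = 0, so R_B = 3492/21.33 = 163.7 kN.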